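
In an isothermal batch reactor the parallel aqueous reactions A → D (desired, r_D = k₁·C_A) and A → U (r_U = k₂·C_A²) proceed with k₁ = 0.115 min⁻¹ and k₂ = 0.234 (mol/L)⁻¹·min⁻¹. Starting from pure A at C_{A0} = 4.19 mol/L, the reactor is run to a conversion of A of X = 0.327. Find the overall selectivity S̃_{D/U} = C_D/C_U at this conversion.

C_A = C_{A0}(1−X) = 2.820 mol/L.
Along a PFR/batch, dC_D/dC_A = −r_D/(r_D+r_U) = −k₁/(k₁+k₂·C_A).
Integrating from C_{A0} to C_A: C_D = (0.115/0.234)·ln[(0.115+0.234·4.19)/(0.115+0.234·2.82)] = 0.4915·ln(1.095/0.7748) = 0.1702 mol/L.
C_U = (C_{A0}−C_A)−C_D = 1.200 mol/L; S̃_{D/U} = 0.1702/1.200 = 0.142.

0.142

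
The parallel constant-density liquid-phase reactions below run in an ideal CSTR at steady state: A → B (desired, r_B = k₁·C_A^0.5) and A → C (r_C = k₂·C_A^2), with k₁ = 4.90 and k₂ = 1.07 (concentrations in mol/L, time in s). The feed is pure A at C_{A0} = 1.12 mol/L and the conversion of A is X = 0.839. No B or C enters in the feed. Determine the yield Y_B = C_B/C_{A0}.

Exit C_A = C_{A0}(1−X) = 1.12×0.161 = 0.1803 mol/L.
Rates in a CSTR are evaluated at the outlet concentration: r_B = 4.90×0.1803^0.5 = 2.081, r_C = 1.07×0.1803^2 = 0.03479.
Fraction of consumed A going to B: r_B/(r_B+r_C) = 0.9836.
C_B = 0.9836·C_{A0}·X = 0.9836×1.12×0.839 = 0.924 mol/L; Y_B = C_B/C_{A0} = 0.825.

0.825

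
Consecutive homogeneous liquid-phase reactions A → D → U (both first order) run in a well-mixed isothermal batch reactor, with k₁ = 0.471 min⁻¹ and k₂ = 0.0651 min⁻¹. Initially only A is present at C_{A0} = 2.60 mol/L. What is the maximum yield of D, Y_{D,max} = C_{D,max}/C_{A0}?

At the optimum, C_{D,max}/C_{A0} = (k₁/k₂)^[k₂/(k₂−k₁)].
= (0.471/0.0651)^(0.0651/(0.0651−0.471)) = (7.235)^(-0.1604) = 0.7280.

0.728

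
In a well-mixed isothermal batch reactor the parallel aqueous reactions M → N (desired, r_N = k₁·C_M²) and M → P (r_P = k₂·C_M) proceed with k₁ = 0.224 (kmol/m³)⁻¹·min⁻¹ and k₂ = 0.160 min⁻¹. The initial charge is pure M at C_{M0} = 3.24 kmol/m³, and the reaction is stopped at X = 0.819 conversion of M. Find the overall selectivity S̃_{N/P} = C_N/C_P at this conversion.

2.34

C_M = C_{M0}(1−X) = 0.5864 kmol/m³.
Along a PFR/batch, dC_P/dC_M = −r_P/(r_N+r_P) = −k₂/(k₂+k₁·C_M).
Integrating from C_{M0} to C_M: C_P = (0.160/0.224)·ln[(0.160+0.224·3.24)/(0.160+0.224·0.586)] = 0.7143·ln(0.8858/0.2914) = 0.7942 kmol/m³.
Then C_N = (C_{M0}−C_M) − C_P = 2.654 − 0.7942 = 1.859 kmol/m³.
S̃_{N/P} = C_N/C_P = 1.859/0.7942 = 2.34.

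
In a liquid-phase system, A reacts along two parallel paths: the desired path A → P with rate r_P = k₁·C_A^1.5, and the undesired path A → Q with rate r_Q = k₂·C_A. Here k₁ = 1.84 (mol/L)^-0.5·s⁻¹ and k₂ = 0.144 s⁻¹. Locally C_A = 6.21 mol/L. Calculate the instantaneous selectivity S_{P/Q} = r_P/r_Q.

S_{P/Q} = r_P/r_Q = (k₁·C_A^1.5)/(k₂·C_A) = (k₁/k₂)·C_A^0.5.
= (1.84×6.210^1.5) / (0.144×6.210) = 28.47/0.8942 = 31.8.

31.8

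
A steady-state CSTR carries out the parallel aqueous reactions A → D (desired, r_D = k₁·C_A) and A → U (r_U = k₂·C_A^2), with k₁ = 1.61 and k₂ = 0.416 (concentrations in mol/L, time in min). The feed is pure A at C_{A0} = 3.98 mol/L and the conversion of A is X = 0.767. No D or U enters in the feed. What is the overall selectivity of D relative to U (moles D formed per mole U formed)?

Exit C_A = C_{A0}(1−X) = 3.98×0.233 = 0.9273 mol/L.
In a CSTR the entire volume is at exit conditions, so r_D = 1.61×0.9273 = 1.493 and r_U = 0.416×0.9273^2 = 0.3577.
Overall selectivity = C_D/C_U = r_Dτ/(r_Uτ) = r_D/r_U = 4.17.

4.17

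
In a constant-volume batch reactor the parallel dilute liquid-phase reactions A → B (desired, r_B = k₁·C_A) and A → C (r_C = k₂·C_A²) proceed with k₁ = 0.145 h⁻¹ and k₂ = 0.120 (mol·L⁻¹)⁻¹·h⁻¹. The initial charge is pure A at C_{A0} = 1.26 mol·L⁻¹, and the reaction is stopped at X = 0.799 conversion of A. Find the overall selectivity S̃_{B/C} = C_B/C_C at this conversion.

1.70

C_A = C_{A0}(1−X) = 0.2533 mol·L⁻¹.
Along a PFR/batch, dC_B/dC_A = −r_B/(r_B+r_C) = −k₁/(k₁+k₂·C_A).
Integrating from C_{A0} to C_A: C_B = (0.145/0.120)·ln[(0.145+0.120·1.26)/(0.145+0.120·0.253)] = 1.208·ln(0.2962/0.1754) = 0.6332 mol·L⁻¹.
C_C = (C_{A0}−C_A)−C_B = 0.3736 mol·L⁻¹; S̃_{B/C} = 0.6332/0.3736 = 1.70.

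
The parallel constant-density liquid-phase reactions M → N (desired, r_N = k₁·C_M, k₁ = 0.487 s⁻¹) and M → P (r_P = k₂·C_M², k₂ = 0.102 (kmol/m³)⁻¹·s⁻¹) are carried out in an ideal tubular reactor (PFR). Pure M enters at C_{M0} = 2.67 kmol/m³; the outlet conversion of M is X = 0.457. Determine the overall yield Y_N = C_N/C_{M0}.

C_M = C_{M0}(1−X) = 1.450 kmol/m³.
Along a PFR/batch, dC_N/dC_M = −r_N/(r_N+r_P) = −k₁/(k₁+k₂·C_M).
Integrating from C_{M0} to C_M: C_N = (0.487/0.102)·ln[(0.487+0.102·2.67)/(0.487+0.102·1.45)] = 4.775·ln(0.7593/0.6349) = 0.8547 kmol/m³.
Y_N = C_N/C_{M0} = 0.8547/2.67 = 0.320.

0.320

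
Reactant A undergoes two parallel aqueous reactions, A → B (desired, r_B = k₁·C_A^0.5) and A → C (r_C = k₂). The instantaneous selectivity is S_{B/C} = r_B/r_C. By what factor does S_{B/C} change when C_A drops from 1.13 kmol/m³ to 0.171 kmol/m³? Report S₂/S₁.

S_{B/C} = (k₁/k₂)·C_A^0.5, so S₂/S₁ = (C_{A,2}/C_{A,1})^0.5.
= (0.171/1.13)^0.5 = (0.1513)^0.5 = 0.389.

0.389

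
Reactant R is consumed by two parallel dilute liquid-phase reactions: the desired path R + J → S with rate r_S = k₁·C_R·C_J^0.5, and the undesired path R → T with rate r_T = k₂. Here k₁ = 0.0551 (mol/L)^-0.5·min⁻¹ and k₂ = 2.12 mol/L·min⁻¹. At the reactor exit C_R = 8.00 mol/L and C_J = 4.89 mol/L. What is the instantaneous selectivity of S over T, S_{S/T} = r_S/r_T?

S_{S/T} = r_S/r_T = (k₁·C_R·C_J^0.5)/(k₂) = (k₁/k₂)·C_R·C_J^0.5.
= (0.0551×8.000×4.890^0.5) / (2.12) = 0.9748/2.120 = 0.460.
Since the desired path is higher order in R, keeping C_R high (PFR or concentrated feed) favours S.

0.460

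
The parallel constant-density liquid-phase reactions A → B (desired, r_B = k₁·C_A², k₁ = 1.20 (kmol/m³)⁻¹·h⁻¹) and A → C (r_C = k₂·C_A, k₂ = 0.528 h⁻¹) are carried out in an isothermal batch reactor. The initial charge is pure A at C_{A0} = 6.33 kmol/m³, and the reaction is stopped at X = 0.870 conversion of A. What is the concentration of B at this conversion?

C_A = C_{A0}(1−X) = 0.8229 kmol/m³.
Along a PFR/batch, dC_C/dC_A = −r_C/(r_B+r_C) = −k₂/(k₂+k₁·C_A).
Integrating from C_{A0} to C_A: C_C = (0.528/1.20)·ln[(0.528+1.20·6.33)/(0.528+1.20·0.823)] = 0.4400·ln(8.124/1.515) = 0.7388 kmol/m³.
Then C_B = (C_{A0}−C_A) − C_C = 5.507 − 0.7388 = 4.768 kmol/m³.

4.77 kmol/m³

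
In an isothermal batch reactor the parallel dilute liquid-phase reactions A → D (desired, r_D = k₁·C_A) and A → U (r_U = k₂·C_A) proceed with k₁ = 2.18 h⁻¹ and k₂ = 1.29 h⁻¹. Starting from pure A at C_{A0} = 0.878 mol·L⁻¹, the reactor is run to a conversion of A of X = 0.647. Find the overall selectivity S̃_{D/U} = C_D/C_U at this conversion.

C_A = C_{A0}(1−X) = 0.3099 mol·L⁻¹.
Both paths are first order in A, so the instantaneous fraction to D is constant: dC_D/d(−C_A) = k₁/(k₁+k₂) = 0.6282.
C_D = 0.6282·(C_{A0}−C_A) = 0.6282×0.5681 = 0.357 mol·L⁻¹.
C_U = (C_{A0}−C_A)−C_D = 0.2112 mol·L⁻¹; S̃_{D/U} = 0.3569/0.2112 = 1.69.

1.69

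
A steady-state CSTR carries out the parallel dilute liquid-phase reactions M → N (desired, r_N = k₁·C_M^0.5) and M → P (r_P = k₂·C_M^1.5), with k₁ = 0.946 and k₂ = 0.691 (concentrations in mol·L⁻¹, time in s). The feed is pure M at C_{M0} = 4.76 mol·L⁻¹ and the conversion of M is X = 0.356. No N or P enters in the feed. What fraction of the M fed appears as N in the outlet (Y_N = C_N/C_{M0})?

Exit C_M = C_{M0}(1−X) = 4.76×0.644 = 3.065 mol·L⁻¹.
A CSTR operates uniformly at the exit composition, giving r_N = 1.656 and r_P = 3.709 (each k·C_M^n at C_M = 3.065).
Fraction of consumed M going to N: r_N/(r_N+r_P) = 0.3087.
C_N = 0.3087·C_{M0}·X = 0.3087×4.76×0.356 = 0.523 mol·L⁻¹; Y_N = C_N/C_{M0} = 0.110.

0.110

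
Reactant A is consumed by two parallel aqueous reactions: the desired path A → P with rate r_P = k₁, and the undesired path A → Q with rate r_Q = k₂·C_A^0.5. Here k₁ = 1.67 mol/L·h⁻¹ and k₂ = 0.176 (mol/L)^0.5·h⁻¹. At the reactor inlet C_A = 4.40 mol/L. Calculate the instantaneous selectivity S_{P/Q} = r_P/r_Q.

4.52

S_{P/Q} = r_P/r_Q = (k₁)/(k₂·C_A^0.5) = (k₁/k₂)·C_A^-0.5.
= (1.67) / (0.176×4.400^0.5) = 1.670/0.3692 = 4.52.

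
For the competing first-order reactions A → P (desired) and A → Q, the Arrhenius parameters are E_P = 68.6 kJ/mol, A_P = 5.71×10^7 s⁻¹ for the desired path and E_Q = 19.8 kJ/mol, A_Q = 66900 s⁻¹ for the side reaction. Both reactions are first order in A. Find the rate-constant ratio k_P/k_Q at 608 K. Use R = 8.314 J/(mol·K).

0.0548

With equal orders, S_{P/Q} = k_P/k_Q = (A_P/A_Q)·exp[(E_Q−E_P)/(RT)].
(E_Q−E_P)/(RT) = (19.8−68.6)×10³/(8.314×608) = -48800/5055 = -9.654.
k_P/k_Q = (5.71×10^7/66900)·exp(-9.654) = 853.5 × 6.417×10^-5 = 0.0548.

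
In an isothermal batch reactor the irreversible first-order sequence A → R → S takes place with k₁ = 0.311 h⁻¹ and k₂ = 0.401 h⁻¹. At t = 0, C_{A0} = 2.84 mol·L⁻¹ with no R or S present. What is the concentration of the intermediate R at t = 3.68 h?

0.881 mol·L⁻¹

For first-order series with pure A initially, C_R(t) = k₁C_{A0}/(k₂−k₁)·(e^(−k₁t) − e^(−k₂t)).
e^(−k₁t) = e^(−0.311×3.68) = e^(−1.144) = 0.3184; e^(−k₂t) = e^(−1.476) = 0.2286.
C_R = 0.311×2.84/(0.401−0.311) × (0.3184−0.2286) = 9.814×0.08977 = 0.8809 mol·L⁻¹.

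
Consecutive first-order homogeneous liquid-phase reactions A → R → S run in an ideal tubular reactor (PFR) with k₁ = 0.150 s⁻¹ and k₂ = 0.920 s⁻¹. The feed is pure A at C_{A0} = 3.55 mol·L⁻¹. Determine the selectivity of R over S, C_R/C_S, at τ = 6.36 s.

0.138

Solving the coupled first-order balances gives C_R(τ) = [k₁/(k₂−k₁)]·C_{A0}·(e^(−k₁τ) − e^(−k₂τ)).
e^(−k₁τ) = e^(−0.150×6.36) = e^(−0.9540) = 0.3852; e^(−k₂τ) = e^(−5.851) = 0.002876.
C_R = 0.150×3.55/(0.920−0.150) × (0.3852−0.002876) = 0.6916×0.3823 = 0.2644 mol·L⁻¹.
C_A = C_{A0}e^(−k₁τ) = 1.367 mol·L⁻¹, so C_S = C_{A0}−C_A−C_R = 1.918 mol·L⁻¹; C_R/C_S = 0.138.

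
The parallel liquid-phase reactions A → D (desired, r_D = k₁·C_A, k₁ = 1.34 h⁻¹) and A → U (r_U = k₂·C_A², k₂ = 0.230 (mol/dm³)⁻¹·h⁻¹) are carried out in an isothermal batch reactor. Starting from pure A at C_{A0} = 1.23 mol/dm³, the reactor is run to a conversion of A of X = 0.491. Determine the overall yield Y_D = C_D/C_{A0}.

0.424

C_A = C_{A0}(1−X) = 0.6261 mol/dm³.
Along a PFR/batch, dC_D/dC_A = −r_D/(r_D+r_U) = −k₁/(k₁+k₂·C_A).
Integrating from C_{A0} to C_A: C_D = (1.34/0.230)·ln[(1.34+0.230·1.23)/(1.34+0.230·0.626)] = 5.826·ln(1.623/1.484) = 0.5213 mol/dm³.
Y_D = C_D/C_{A0} = 0.5213/1.23 = 0.424.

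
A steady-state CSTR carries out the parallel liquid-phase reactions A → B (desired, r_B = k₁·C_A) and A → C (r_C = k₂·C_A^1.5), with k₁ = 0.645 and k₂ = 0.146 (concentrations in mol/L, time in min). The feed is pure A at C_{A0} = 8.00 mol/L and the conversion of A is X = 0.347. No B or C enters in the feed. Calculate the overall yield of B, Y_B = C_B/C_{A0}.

0.229

Exit C_A = C_{A0}(1−X) = 8.00×0.653 = 5.224 mol/L.
Rates in a CSTR are evaluated at the outlet concentration: r_B = 0.645×5.224 = 3.369, r_C = 0.146×5.224^1.5 = 1.743.
Fraction of consumed A going to B: r_B/(r_B+r_C) = 0.6590.
C_B = 0.6590·C_{A0}·X = 0.6590×8.00×0.347 = 1.83 mol/L; Y_B = C_B/C_{A0} = 0.229.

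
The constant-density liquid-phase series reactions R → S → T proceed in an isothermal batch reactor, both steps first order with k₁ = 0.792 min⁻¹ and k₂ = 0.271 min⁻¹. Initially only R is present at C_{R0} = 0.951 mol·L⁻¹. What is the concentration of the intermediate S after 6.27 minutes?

0.254 mol·L⁻¹

Solving the coupled first-order balances gives C_S(t) = [k₁/(k₂−k₁)]·C_{R0}·(e^(−k₁t) − e^(−k₂t)).
e^(−k₁t) = e^(−0.792×6.27) = e^(−4.966) = 0.006972; e^(−k₂t) = e^(−1.699) = 0.1828.
C_S = 0.792×0.951/(0.271−0.792) × (0.006972−0.1828) = (-1.446)×(-0.1759) = 0.2542 mol·L⁻¹.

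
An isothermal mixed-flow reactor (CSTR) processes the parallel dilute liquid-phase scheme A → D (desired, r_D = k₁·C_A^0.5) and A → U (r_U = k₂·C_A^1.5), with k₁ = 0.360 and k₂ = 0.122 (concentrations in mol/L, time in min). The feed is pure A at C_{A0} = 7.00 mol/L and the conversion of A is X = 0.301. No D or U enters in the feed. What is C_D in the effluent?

0.793 mol/L

Exit C_A = C_{A0}(1−X) = 7.00×0.699 = 4.893 mol/L.
A CSTR operates uniformly at the exit composition, giving r_D = 0.7963 and r_U = 1.320 (each k·C_A^n at C_A = 4.893).
Fraction of consumed A going to D: r_D/(r_D+r_U) = 0.3762.
C_D = 0.3762·C_{A0}·X = 0.3762×7.00×0.301 = 0.793 mol/L.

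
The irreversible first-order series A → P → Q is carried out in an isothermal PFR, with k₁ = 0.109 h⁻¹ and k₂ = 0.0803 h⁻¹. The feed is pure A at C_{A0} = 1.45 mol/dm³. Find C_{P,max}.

For a first-order series the maximum intermediate yield is C_{P,max}/C_{A0} = (k₁/k₂)^[k₂/(k₂−k₁)].
= (0.109/0.0803)^(0.0803/(0.0803−0.109)) = (1.357)^(-2.798) = 0.4253.
C_{P,max} = 0.4253×1.45 = 0.617 mol/dm³.

0.617 mol/dm³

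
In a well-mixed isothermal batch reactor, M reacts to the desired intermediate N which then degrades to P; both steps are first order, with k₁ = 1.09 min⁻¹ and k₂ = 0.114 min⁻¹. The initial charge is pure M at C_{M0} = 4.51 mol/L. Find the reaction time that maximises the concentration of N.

Setting dC_N/dt = 0 gives t_opt = ln(k₂/k₁)/(k₂−k₁).
= ln(0.114/1.09)/(0.114−1.09) = ln(0.1046)/-0.9760 = -2.258/-0.9760 = 2.31 min.

2.31 min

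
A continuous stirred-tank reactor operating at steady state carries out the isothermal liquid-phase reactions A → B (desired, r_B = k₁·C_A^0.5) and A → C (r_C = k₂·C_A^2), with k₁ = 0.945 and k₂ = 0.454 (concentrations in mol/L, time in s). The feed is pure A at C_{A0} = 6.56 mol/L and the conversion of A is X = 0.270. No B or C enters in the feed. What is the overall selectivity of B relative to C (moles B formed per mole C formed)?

Exit C_A = C_{A0}(1−X) = 6.56×0.730 = 4.789 mol/L.
Rates in a CSTR are evaluated at the outlet concentration: r_B = 0.945×4.789^0.5 = 2.068, r_C = 0.454×4.789^2 = 10.41.
Overall selectivity = C_B/C_C = r_Bτ/(r_Cτ) = r_B/r_C = 0.199.

0.199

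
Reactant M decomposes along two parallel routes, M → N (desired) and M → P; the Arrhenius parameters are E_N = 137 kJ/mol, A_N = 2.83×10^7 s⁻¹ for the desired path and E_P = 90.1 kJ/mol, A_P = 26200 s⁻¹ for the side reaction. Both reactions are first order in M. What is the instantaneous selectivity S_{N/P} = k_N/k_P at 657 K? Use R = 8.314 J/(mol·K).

k_N/k_P = (A_N/A_P)·exp[−(E_N−E_P)/(RT)] = (A_N/A_P)·exp[(E_P−E_N)/(RT)].
(E_P−E_N)/(RT) = (90.1−137)×10³/(8.314×657) = -46900/5462 = -8.586.
k_N/k_P = (2.83×10^7/26200)·exp(-8.586) = 1080 × 1.867×10^-4 = 0.202.

0.202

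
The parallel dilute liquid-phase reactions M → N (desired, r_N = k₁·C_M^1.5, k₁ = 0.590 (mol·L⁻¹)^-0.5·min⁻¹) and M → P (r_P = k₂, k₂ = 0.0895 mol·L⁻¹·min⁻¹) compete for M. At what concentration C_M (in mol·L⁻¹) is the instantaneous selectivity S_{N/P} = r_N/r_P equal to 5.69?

S_{N/P} = (k₁/k₂)·C_M^1.5 ⇒ C_M = (S·k₂/k₁)^(1/1.5).
= (5.69×0.0895/0.590)^(0.6667) = (0.8631)^(0.6667) = 0.907 mol·L⁻¹.

0.907 mol·L⁻¹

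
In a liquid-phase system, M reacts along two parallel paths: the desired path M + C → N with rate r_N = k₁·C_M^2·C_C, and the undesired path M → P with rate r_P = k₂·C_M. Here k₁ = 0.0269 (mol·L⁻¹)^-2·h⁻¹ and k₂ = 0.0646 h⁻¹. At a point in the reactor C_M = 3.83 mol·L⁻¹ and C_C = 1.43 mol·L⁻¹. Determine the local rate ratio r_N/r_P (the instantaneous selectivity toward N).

S_{N/P} = r_N/r_P = (k₁·C_M^2·C_C)/(k₂·C_M) = (k₁/k₂)·C_M·C_C.
= (0.0269×3.830^2×1.430) / (0.0646×3.830) = 0.5643/0.2474 = 2.28.
Since the desired path is higher order in M, keeping C_M high (PFR or concentrated feed) favours N.

2.28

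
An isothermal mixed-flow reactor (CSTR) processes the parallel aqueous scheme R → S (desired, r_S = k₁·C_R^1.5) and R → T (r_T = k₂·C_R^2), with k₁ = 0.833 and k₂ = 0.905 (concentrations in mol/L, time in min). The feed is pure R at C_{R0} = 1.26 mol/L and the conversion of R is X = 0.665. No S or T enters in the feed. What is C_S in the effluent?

Exit C_R = C_{R0}(1−X) = 1.26×0.335 = 0.4221 mol/L.
In a CSTR the entire volume is at exit conditions, so r_S = 0.833×0.4221^1.5 = 0.2284 and r_T = 0.905×0.4221^2 = 0.1612.
Fraction of consumed R going to S: r_S/(r_S+r_T) = 0.5862.
C_S = 0.5862·C_{R0}·X = 0.5862×1.26×0.665 = 0.491 mol/L.

0.491 mol/L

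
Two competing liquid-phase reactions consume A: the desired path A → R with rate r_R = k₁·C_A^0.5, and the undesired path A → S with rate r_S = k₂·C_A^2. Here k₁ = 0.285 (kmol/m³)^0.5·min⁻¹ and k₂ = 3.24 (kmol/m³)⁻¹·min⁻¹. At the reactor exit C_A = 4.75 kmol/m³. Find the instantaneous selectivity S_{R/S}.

0.00850

S_{R/S} = r_R/r_S = (k₁·C_A^0.5)/(k₂·C_A^2) = (k₁/k₂)·C_A^-1.5.
= (0.285×4.750^0.5) / (3.24×4.750^2) = 0.6211/73.10 = 0.00850.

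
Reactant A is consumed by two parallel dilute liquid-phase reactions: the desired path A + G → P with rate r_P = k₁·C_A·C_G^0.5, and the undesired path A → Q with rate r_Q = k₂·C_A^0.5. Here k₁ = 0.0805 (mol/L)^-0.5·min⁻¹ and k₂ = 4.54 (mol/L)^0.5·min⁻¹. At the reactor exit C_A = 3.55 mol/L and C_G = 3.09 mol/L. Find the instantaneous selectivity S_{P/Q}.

0.0587

S_{P/Q} = r_P/r_Q = (k₁·C_A·C_G^0.5)/(k₂·C_A^0.5) = (k₁/k₂)·C_A^0.5·C_G^0.5.
= (0.0805×3.550×3.090^0.5) / (4.54×3.550^0.5) = 0.5023/8.554 = 0.0587.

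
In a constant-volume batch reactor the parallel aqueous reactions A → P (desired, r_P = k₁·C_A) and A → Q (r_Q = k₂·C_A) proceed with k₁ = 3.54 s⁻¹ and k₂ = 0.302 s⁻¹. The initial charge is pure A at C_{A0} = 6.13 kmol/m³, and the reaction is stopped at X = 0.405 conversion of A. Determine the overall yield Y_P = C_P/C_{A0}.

C_A = C_{A0}(1−X) = 3.647 kmol/m³.
Both paths are first order in A, so the instantaneous fraction to P is constant: dC_P/d(−C_A) = k₁/(k₁+k₂) = 0.9214.
C_P = 0.9214·(C_{A0}−C_A) = 0.9214×2.483 = 2.29 kmol/m³.
Y_P = C_P/C_{A0} = 2.288/6.13 = 0.373.

0.373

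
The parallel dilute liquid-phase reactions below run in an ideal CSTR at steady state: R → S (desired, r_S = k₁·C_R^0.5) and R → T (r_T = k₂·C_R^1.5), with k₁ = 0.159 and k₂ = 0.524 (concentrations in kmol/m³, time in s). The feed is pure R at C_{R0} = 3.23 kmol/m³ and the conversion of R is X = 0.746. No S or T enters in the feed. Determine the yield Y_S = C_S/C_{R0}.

Exit C_R = C_{R0}(1−X) = 3.23×0.254 = 0.8204 kmol/m³.
A CSTR operates uniformly at the exit composition, giving r_S = 0.1440 and r_T = 0.3894 (each k·C_R^n at C_R = 0.8204).
Fraction of consumed R going to S: r_S/(r_S+r_T) = 0.2700.
C_S = 0.2700·C_{R0}·X = 0.2700×3.23×0.746 = 0.651 kmol/m³; Y_S = C_S/C_{R0} = 0.201.

0.201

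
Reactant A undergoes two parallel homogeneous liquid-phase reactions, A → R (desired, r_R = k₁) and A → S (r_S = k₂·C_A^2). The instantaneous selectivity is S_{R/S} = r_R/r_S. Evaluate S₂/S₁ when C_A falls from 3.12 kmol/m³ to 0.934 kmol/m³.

11.2

S_{R/S} = (k₁/k₂)·C_A^-2, so S₂/S₁ = (C_{A,2}/C_{A,1})^-2.
= (0.934/3.12)^(-2) = (0.2994)^(-2) = 11.2.
Selectivity toward R rises as C_A falls — low-concentration operation is favoured.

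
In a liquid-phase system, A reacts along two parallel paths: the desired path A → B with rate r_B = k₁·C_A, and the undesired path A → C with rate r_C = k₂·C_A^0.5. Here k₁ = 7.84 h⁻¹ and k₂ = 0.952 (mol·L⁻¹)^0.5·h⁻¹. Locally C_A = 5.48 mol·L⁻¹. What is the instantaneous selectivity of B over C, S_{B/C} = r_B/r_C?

19.3

S_{B/C} = r_B/r_C = (k₁·C_A)/(k₂·C_A^0.5) = (k₁/k₂)·C_A^0.5.
= (7.84×5.480) / (0.952×5.480^0.5) = 42.96/2.229 = 19.3.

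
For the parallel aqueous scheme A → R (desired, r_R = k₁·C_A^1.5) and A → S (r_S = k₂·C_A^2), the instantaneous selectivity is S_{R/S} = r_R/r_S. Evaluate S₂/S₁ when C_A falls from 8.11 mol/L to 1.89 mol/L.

2.07

S_{R/S} = (k₁/k₂)·C_A^-0.5, so S₂/S₁ = (C_{A,2}/C_{A,1})^-0.5.
= (1.89/8.11)^(-0.5) = (0.2330)^(-0.5) = 2.07.
Selectivity toward R rises as C_A falls — low-concentration operation is favoured.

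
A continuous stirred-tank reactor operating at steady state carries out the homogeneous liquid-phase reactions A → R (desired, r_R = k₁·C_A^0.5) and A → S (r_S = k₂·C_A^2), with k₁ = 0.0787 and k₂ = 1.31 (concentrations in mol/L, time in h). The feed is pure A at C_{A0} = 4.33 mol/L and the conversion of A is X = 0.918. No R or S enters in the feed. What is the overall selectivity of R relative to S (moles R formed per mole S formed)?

Exit C_A = C_{A0}(1−X) = 4.33×0.0820 = 0.3551 mol/L.
In a CSTR the entire volume is at exit conditions, so r_R = 0.0787×0.3551^0.5 = 0.04689 and r_S = 1.31×0.3551^2 = 0.1651.
Overall selectivity = C_R/C_S = r_Rτ/(r_Sτ) = r_R/r_S = 0.284.

0.284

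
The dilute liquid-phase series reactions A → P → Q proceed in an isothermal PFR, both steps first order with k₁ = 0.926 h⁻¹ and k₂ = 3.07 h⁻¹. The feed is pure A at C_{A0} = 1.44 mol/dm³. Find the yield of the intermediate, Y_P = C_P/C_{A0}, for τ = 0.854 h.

The intermediate concentration in a first-order A→B→C sequence is C_P = k₁C_{A0}(e^(−k₁τ) − e^(−k₂τ))/(k₂−k₁).
e^(−k₁τ) = e^(−0.926×0.854) = e^(−0.7908) = 0.4535; e^(−k₂τ) = e^(−2.622) = 0.07267.
C_P = 0.926×1.44/(3.07−0.926) × (0.4535−0.07267) = 0.6219×0.3808 = 0.2368 mol/dm³.
Y_P = C_P/C_{A0} = 0.2368/1.44 = 0.164.

0.164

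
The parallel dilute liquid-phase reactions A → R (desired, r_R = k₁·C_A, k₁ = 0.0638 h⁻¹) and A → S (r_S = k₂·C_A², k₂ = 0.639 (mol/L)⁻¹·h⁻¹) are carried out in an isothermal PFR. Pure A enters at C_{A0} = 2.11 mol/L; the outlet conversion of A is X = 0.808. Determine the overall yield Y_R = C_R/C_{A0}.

C_A = C_{A0}(1−X) = 0.4051 mol/L.
Along a PFR/batch, dC_R/dC_A = −r_R/(r_R+r_S) = −k₁/(k₁+k₂·C_A).
Integrating from C_{A0} to C_A: C_R = (0.0638/0.639)·ln[(0.0638+0.639·2.11)/(0.0638+0.639·0.405)] = 0.09984·ln(1.412/0.3227) = 0.1474 mol/L.
Y_R = C_R/C_{A0} = 0.1474/2.11 = 0.0699.

0.0699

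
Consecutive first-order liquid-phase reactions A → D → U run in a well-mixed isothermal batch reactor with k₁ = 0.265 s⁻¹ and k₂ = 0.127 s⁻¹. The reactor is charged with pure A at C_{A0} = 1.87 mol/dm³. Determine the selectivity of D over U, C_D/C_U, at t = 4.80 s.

2.36

The intermediate concentration in a first-order A→B→C sequence is C_D = k₁C_{A0}(e^(−k₁t) − e^(−k₂t))/(k₂−k₁).
e^(−k₁t) = e^(−0.265×4.80) = e^(−1.272) = 0.2803; e^(−k₂t) = e^(−0.6096) = 0.5436.
C_D = 0.265×1.87/(0.127−0.265) × (0.2803−0.5436) = (-3.591)×(-0.2633) = 0.9455 mol/dm³.
C_A = C_{A0}e^(−k₁t) = 0.5241 mol/dm³, so C_U = C_{A0}−C_A−C_D = 0.4004 mol/dm³; C_D/C_U = 2.36.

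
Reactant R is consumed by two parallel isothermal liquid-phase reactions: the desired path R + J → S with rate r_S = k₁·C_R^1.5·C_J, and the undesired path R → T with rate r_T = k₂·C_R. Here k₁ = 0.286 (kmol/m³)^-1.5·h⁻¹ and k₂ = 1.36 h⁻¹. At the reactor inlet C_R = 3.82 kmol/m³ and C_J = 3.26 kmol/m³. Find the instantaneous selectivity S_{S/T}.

1.34

S_{S/T} = r_S/r_T = (k₁·C_R^1.5·C_J)/(k₂·C_R) = (k₁/k₂)·C_R^0.5·C_J.
= (0.286×3.820^1.5×3.260) / (1.36×3.820) = 6.961/5.195 = 1.34.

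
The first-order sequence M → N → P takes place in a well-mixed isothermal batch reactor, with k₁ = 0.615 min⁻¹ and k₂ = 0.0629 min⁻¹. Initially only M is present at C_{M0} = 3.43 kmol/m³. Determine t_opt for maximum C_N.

4.13 min

For first-order series the maximum of C_N occurs at t_opt = ln(k₂/k₁)/(k₂−k₁).
= ln(0.0629/0.615)/(0.0629−0.615) = ln(0.1023)/-0.5521 = -2.280/-0.5521 = 4.13 min.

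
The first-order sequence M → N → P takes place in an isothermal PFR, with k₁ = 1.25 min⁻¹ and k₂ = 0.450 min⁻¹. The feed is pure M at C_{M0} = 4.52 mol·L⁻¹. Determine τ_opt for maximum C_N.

Setting dC_N/dτ = 0 gives τ_opt = ln(k₂/k₁)/(k₂−k₁).
= ln(0.450/1.25)/(0.450−1.25) = ln(0.3600)/-0.8000 = -1.022/-0.8000 = 1.28 min.

1.28 min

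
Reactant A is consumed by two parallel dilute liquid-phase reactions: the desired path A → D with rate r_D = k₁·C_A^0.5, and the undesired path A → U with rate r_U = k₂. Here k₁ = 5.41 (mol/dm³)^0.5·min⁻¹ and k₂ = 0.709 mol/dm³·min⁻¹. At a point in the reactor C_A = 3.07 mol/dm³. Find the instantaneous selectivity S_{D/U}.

S_{D/U} = r_D/r_U = (k₁·C_A^0.5)/(k₂) = (k₁/k₂)·C_A^0.5.
= (5.41×3.070^0.5) / (0.709) = 9.479/0.7090 = 13.4.
Since the desired path is higher order in A, keeping C_A high (PFR or concentrated feed) favours D.

13.4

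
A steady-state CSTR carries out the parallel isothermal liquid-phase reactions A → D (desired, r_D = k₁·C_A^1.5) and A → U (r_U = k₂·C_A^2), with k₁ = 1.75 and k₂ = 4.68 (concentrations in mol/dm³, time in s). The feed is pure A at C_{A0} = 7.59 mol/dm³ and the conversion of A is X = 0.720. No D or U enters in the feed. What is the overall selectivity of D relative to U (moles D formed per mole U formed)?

0.257

Exit C_A = C_{A0}(1−X) = 7.59×0.280 = 2.125 mol/dm³.
Rates in a CSTR are evaluated at the outlet concentration: r_D = 1.75×2.125^1.5 = 5.422, r_U = 4.68×2.125^2 = 21.14.
Overall selectivity = C_D/C_U = r_Dτ/(r_Uτ) = r_D/r_U = 0.257.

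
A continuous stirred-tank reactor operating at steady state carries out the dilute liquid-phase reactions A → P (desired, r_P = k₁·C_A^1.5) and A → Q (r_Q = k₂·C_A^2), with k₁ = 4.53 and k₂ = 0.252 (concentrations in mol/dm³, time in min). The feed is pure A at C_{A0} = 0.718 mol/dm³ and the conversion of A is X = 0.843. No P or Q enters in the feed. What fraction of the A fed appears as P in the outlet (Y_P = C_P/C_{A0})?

0.828

Exit C_A = C_{A0}(1−X) = 0.718×0.157 = 0.1127 mol/dm³.
Rates in a CSTR are evaluated at the outlet concentration: r_P = 4.53×0.1127^1.5 = 0.1714, r_Q = 0.252×0.1127^2 = 0.003202.
Fraction of consumed A going to P: r_P/(r_P+r_Q) = 0.9817.
C_P = 0.9817·C_{A0}·X = 0.9817×0.718×0.843 = 0.594 mol/dm³; Y_P = C_P/C_{A0} = 0.828.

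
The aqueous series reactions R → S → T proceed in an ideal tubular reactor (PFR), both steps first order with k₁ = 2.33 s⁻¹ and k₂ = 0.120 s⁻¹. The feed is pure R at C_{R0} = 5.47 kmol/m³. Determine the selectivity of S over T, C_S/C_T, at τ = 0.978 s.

12.2

For first-order series with pure R initially, C_S(τ) = k₁C_{R0}/(k₂−k₁)·(e^(−k₁τ) − e^(−k₂τ)).
e^(−k₁τ) = e^(−2.33×0.978) = e^(−2.279) = 0.1024; e^(−k₂τ) = e^(−0.1174) = 0.8893.
C_S = 2.33×5.47/(0.120−2.33) × (0.1024−0.8893) = (-5.767)×(-0.7869) = 4.538 kmol/m³.
C_R = C_{R0}e^(−k₁τ) = 0.5602 kmol/m³, so C_T = C_{R0}−C_R−C_S = 0.3720 kmol/m³; C_S/C_T = 12.2.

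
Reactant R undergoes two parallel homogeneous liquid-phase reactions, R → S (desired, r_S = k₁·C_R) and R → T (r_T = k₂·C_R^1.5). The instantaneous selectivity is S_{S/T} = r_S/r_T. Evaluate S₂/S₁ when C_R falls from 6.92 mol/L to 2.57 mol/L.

1.64

S_{S/T} = (k₁/k₂)·C_R^-0.5, so S₂/S₁ = (C_{R,2}/C_{R,1})^-0.5.
= (2.57/6.92)^(-0.5) = (0.3714)^(-0.5) = 1.64.
Selectivity toward S rises as C_R falls — low-concentration operation is favoured.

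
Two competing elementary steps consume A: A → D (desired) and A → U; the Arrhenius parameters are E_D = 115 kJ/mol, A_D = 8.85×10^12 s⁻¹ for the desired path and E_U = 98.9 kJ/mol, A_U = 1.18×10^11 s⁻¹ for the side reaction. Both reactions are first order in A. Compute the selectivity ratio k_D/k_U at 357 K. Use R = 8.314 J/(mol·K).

0.331

k_D/k_U = (A_D/A_U)·exp[−(E_D−E_U)/(RT)] = (A_D/A_U)·exp[(E_U−E_D)/(RT)].
(E_U−E_D)/(RT) = (98.9−115)×10³/(8.314×357) = -16100/2968 = -5.424.
k_D/k_U = (8.85×10^12/1.18×10^11)·exp(-5.424) = 75.00 × 0.004408 = 0.331.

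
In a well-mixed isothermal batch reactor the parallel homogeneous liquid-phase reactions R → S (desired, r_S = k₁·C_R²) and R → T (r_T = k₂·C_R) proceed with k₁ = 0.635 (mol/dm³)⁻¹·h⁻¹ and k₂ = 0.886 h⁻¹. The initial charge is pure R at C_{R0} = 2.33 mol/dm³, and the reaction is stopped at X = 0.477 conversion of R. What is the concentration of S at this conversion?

0.617 mol/dm³

C_R = C_{R0}(1−X) = 1.219 mol/dm³.
Along a PFR/batch, dC_T/dC_R = −r_T/(r_S+r_T) = −k₂/(k₂+k₁·C_R).
Integrating from C_{R0} to C_R: C_T = (0.886/0.635)·ln[(0.886+0.635·2.33)/(0.886+0.635·1.22)] = 1.395·ln(2.366/1.660) = 0.4944 mol/dm³.
Then C_S = (C_{R0}−C_R) − C_T = 1.111 − 0.4944 = 0.6170 mol/dm³.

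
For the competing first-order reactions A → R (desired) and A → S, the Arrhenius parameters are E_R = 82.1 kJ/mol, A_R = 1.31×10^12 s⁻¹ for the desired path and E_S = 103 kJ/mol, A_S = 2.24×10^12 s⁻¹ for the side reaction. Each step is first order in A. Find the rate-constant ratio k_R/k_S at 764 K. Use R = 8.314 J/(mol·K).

15.7

k_R/k_S = (A_R/A_S)·exp[−(E_R−E_S)/(RT)] = (A_R/A_S)·exp[(E_S−E_R)/(RT)].
(E_S−E_R)/(RT) = (103−82.1)×10³/(8.314×764) = 20900/6352 = 3.290.
k_R/k_S = (1.31×10^12/2.24×10^12)·exp(3.290) = 0.5848 × 26.85 = 15.7.
Since E_R < E_S, lowering the temperature improves selectivity toward R.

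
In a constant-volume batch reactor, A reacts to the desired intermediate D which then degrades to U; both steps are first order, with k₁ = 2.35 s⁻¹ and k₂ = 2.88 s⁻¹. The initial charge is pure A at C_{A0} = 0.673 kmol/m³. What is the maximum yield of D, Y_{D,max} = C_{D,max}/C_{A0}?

0.331

Evaluating C_D at t_opt = ln(k₂/k₁)/(k₂−k₁) gives C_{D,max}/C_{A0} = (k₁/k₂)^[k₂/(k₂−k₁)].
= (2.35/2.88)^(2.88/(2.88−2.35)) = (0.8160)^(5.434) = 0.3312.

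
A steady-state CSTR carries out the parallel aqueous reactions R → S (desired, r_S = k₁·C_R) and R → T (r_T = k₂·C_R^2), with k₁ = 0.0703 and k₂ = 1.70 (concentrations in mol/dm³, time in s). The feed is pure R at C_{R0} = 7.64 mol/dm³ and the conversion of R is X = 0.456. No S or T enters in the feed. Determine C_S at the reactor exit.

Exit C_R = C_{R0}(1−X) = 7.64×0.544 = 4.156 mol/dm³.
A CSTR operates uniformly at the exit composition, giving r_S = 0.2922 and r_T = 29.37 (each k·C_R^n at C_R = 4.156).
Fraction of consumed R going to S: r_S/(r_S+r_T) = 0.009852.
C_S = 0.009852·C_{R0}·X = 0.009852×7.64×0.456 = 0.0343 mol/dm³.

0.0343 mol/dm³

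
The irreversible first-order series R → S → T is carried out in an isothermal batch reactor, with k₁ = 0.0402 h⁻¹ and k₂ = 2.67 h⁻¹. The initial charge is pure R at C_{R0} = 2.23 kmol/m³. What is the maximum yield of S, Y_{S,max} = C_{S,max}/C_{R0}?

At the optimum, C_{S,max}/C_{R0} = (k₁/k₂)^[k₂/(k₂−k₁)].
= (0.0402/2.67)^(2.67/(2.67−0.0402)) = (0.01506)^(1.015) = 0.01412.

0.0141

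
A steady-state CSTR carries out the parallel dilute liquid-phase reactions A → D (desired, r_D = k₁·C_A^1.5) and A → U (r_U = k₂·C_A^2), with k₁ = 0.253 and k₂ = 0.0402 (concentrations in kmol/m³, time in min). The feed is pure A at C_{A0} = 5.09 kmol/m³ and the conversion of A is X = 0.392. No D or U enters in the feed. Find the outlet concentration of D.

Exit C_A = C_{A0}(1−X) = 5.09×0.608 = 3.095 kmol/m³.
Rates in a CSTR are evaluated at the outlet concentration: r_D = 0.253×3.095^1.5 = 1.377, r_U = 0.0402×3.095^2 = 0.3850.
Fraction of consumed A going to D: r_D/(r_D+r_U) = 0.7815.
C_D = 0.7815·C_{A0}·X = 0.7815×5.09×0.392 = 1.56 kmol/m³.

1.56 kmol/m³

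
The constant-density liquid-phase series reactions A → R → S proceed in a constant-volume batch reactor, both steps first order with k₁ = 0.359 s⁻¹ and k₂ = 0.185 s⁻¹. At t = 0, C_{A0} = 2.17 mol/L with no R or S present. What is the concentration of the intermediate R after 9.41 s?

0.632 mol/L

For first-order series with pure A initially, C_R(t) = k₁C_{A0}/(k₂−k₁)·(e^(−k₁t) − e^(−k₂t)).
e^(−k₁t) = e^(−0.359×9.41) = e^(−3.378) = 0.03411; e^(−k₂t) = e^(−1.741) = 0.1754.
C_R = 0.359×2.17/(0.185−0.359) × (0.03411−0.1754) = (-4.477)×(-0.1413) = 0.6325 mol/L.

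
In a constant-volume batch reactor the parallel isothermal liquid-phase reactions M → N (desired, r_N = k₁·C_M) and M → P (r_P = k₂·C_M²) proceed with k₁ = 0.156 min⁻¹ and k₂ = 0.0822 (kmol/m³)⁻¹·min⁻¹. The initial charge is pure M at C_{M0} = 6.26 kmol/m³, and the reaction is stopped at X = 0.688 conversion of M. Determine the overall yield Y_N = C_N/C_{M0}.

0.228

C_M = C_{M0}(1−X) = 1.953 kmol/m³.
Along a PFR/batch, dC_N/dC_M = −r_N/(r_N+r_P) = −k₁/(k₁+k₂·C_M).
Integrating from C_{M0} to C_M: C_N = (0.156/0.0822)·ln[(0.156+0.0822·6.26)/(0.156+0.0822·1.95)] = 1.898·ln(0.6706/0.3165) = 1.425 kmol/m³.
Y_N = C_N/C_{M0} = 1.425/6.26 = 0.228.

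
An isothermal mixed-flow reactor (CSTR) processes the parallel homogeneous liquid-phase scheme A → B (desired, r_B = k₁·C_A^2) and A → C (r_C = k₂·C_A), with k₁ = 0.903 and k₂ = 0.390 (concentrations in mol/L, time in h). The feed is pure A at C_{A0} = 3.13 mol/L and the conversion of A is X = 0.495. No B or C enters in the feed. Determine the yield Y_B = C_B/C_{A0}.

Exit C_A = C_{A0}(1−X) = 3.13×0.505 = 1.581 mol/L.
In a CSTR the entire volume is at exit conditions, so r_B = 0.903×1.581^2 = 2.256 and r_C = 0.390×1.581 = 0.6165.
Fraction of consumed A going to B: r_B/(r_B+r_C) = 0.7854.
C_B = 0.7854·C_{A0}·X = 0.7854×3.13×0.495 = 1.22 mol/L; Y_B = C_B/C_{A0} = 0.389.

0.389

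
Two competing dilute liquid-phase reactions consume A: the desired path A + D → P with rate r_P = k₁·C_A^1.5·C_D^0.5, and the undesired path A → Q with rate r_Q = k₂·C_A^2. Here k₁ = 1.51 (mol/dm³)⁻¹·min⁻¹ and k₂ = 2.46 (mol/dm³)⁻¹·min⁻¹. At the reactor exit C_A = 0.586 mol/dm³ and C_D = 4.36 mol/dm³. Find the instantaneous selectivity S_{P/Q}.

S_{P/Q} = r_P/r_Q = (k₁·C_A^1.5·C_D^0.5)/(k₂·C_A^2) = (k₁/k₂)·C_A^-0.5·C_D^0.5.
= (1.51×0.5860^1.5×4.360^0.5) / (2.46×0.5860^2) = 1.414/0.8448 = 1.67.
The undesired path is higher order in A, so low C_A (CSTR or dilute feed) favours P.

1.67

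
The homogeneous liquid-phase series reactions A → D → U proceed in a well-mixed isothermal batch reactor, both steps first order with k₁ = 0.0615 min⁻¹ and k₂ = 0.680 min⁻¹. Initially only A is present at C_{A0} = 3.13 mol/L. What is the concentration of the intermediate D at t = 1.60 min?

For first-order series with pure A initially, C_D(t) = k₁C_{A0}/(k₂−k₁)·(e^(−k₁t) − e^(−k₂t)).
e^(−k₁t) = e^(−0.0615×1.60) = e^(−0.09840) = 0.9063; e^(−k₂t) = e^(−1.088) = 0.3369.
C_D = 0.0615×3.13/(0.680−0.0615) × (0.9063−0.3369) = 0.3112×0.5694 = 0.1772 mol/L.

0.177 mol/L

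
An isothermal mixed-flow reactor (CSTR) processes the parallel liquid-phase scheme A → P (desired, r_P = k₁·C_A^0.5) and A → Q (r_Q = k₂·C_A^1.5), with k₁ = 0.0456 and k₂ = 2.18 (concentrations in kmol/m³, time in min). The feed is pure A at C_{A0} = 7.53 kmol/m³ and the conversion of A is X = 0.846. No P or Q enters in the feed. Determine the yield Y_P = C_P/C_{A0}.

Exit C_A = C_{A0}(1−X) = 7.53×0.154 = 1.160 kmol/m³.
In a CSTR the entire volume is at exit conditions, so r_P = 0.0456×1.160^0.5 = 0.04910 and r_Q = 2.18×1.160^1.5 = 2.722.
Fraction of consumed A going to P: r_P/(r_P+r_Q) = 0.01772.
C_P = 0.01772·C_{A0}·X = 0.01772×7.53×0.846 = 0.113 kmol/m³; Y_P = C_P/C_{A0} = 0.0150.

0.0150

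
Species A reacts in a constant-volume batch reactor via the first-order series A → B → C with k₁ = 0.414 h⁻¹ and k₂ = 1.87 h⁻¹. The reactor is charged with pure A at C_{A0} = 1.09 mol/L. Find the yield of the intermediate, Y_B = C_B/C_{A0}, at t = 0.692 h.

0.136

The intermediate concentration in a first-order A→B→C sequence is C_B = k₁C_{A0}(e^(−k₁t) − e^(−k₂t))/(k₂−k₁).
e^(−k₁t) = e^(−0.414×0.692) = e^(−0.2865) = 0.7509; e^(−k₂t) = e^(−1.294) = 0.2742.
C_B = 0.414×1.09/(1.87−0.414) × (0.7509−0.2742) = 0.3099×0.4767 = 0.1478 mol/L.
Y_B = C_B/C_{A0} = 0.1478/1.09 = 0.136.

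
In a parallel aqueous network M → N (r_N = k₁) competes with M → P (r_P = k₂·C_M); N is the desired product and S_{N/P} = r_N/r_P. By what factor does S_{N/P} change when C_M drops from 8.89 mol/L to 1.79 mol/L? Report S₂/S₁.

4.97

S_{N/P} = (k₁/k₂)·C_M⁻¹, so S₂/S₁ = (C_{M,2}/C_{M,1})⁻¹.
= 8.89/1.79 = 4.97.
Selectivity toward N rises as C_M falls — low-concentration operation is favoured.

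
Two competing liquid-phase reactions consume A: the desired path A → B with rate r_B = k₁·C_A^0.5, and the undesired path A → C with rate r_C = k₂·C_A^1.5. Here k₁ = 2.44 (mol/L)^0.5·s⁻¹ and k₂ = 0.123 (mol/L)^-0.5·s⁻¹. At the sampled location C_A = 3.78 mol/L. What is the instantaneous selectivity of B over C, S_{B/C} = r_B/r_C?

S_{B/C} = r_B/r_C = (k₁·C_A^0.5)/(k₂·C_A^1.5) = (k₁/k₂)·C_A⁻¹.
= (2.44×3.780^0.5) / (0.123×3.780^1.5) = 4.744/0.9039 = 5.25.
The undesired path is higher order in A, so low C_A (CSTR or dilute feed) favours B.

5.25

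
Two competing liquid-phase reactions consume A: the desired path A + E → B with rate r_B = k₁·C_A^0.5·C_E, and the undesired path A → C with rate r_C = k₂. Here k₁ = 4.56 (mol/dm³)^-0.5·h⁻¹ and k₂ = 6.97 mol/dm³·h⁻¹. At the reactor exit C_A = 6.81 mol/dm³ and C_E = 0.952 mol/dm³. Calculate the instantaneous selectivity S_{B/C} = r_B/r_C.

S_{B/C} = r_B/r_C = (k₁·C_A^0.5·C_E)/(k₂) = (k₁/k₂)·C_A^0.5·C_E.
= (4.56×6.810^0.5×0.9520) / (6.97) = 11.33/6.970 = 1.63.

1.63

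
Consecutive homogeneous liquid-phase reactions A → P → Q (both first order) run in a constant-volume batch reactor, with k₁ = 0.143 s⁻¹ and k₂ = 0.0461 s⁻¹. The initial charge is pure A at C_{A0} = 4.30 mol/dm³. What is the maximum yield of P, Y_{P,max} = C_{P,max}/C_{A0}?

Evaluating C_P at t_opt = ln(k₂/k₁)/(k₂−k₁) gives C_{P,max}/C_{A0} = (k₁/k₂)^[k₂/(k₂−k₁)].
= (0.143/0.0461)^(0.0461/(0.0461−0.143)) = (3.102)^(-0.4757) = 0.5836.

0.584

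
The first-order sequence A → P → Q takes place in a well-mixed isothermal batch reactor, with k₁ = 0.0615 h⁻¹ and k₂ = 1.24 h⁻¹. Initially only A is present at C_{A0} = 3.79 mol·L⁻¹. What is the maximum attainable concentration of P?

At the optimum, C_{P,max}/C_{A0} = (k₁/k₂)^[k₂/(k₂−k₁)].
= (0.0615/1.24)^(1.24/(1.24−0.0615)) = (0.04960)^(1.052) = 0.04240.
C_{P,max} = 0.04240×3.79 = 0.161 mol·L⁻¹.

0.161 mol·L⁻¹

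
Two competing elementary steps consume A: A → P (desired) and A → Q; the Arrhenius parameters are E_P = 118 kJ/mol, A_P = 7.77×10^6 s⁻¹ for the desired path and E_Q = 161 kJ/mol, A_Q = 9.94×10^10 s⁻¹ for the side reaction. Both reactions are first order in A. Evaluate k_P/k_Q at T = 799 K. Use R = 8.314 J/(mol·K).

0.0506

Since both paths have the same order in A, the concentration cancels and S_{P/Q} = k_P/k_Q = (A_P/A_Q)·exp[(E_Q−E_P)/(RT)].
(E_Q−E_P)/(RT) = (161−118)×10³/(8.314×799) = 43000/6643 = 6.473.
k_P/k_Q = (7.77×10^6/9.94×10^10)·exp(6.473) = 7.817×10^-5 × 647.5 = 0.0506.
Since E_P < E_Q, lowering the temperature improves selectivity toward P.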